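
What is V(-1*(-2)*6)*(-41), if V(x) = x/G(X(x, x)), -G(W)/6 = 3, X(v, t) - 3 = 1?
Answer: 82/3 ≈ 27.333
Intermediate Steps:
X(v, t) = 4 (X(v, t) = 3 + 1 = 4)
G(W) = -18 (G(W) = -6*3 = -18)
V(x) = -x/18 (V(x) = x/(-18) = x*(-1/18) = -x/18)
V(-1*(-2)*6)*(-41) = -(-1*(-2))*6/18*(-41) = -6/9*(-41) = -1/18*12*(-41) = -2/3*(-41) = 82/3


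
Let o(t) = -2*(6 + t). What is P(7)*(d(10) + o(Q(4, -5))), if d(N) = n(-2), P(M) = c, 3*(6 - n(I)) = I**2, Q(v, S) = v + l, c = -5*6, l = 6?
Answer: 820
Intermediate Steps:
c = -30
Q(v, S) = 6 + v (Q(v, S) = v + 6 = 6 + v)
n(I) = 6 - I**2/3
P(M) = -30
d(N) = 14/3 (d(N) = 6 - 1/3*(-2)**2 = 6 - 1/3*4 = 6 - 4/3 = 14/3)
o(t) = -12 - 2*t
P(7)*(d(10) + o(Q(4, -5))) = -30*(14/3 + (-12 - 2*(6 + 4))) = -30*(14/3 + (-12 - 2*10)) = -30*(14/3 + (-12 - 20)) = -30*(14/3 - 32) = -30*(-82/3) = 820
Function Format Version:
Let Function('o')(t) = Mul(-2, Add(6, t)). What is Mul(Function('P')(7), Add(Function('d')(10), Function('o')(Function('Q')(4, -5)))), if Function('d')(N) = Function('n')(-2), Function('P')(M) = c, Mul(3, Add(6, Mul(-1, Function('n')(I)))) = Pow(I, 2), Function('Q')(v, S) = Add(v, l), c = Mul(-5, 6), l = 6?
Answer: 820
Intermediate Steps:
c = -30
Function('Q')(v, S) = Add(6, v) (Function('Q')(v, S) = Add(v, 6) = Add(6, v))
Function('n')(I) = Add(6, Mul(Rational(-1, 3), Pow(I, 2)))
Function('P')(M) = -30
Function('d')(N) = Rational(14, 3) (Function('d')(N) = Add(6, Mul(Rational(-1, 3), Pow(-2, 2))) = Add(6, Mul(Rational(-1, 3), 4)) = Add(6, Rational(-4, 3)) = Rational(14, 3))
Function('o')(t) = Add(-12, Mul(-2, t))
Mul(Function('P')(7), Add(Function('d')(10), Function('o')(Function('Q')(4, -5)))) = Mul(-30, Add(Rational(14, 3), Add(-12, Mul(-2, Add(6, 4))))) = Mul(-30, Add(Rational(14, 3), Add(-12, Mul(-2, 10)))) = Mul(-30, Add(Rational(14, 3), Add(-12, -20))) = Mul(-30, Add(Rational(14, 3), -32)) = Mul(-30, Rational(-82, 3)) = 820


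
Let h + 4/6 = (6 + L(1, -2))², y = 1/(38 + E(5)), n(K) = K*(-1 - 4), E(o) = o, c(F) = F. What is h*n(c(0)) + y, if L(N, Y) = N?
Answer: 1/43 ≈ 0.023256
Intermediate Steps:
n(K) = -5*K (n(K) = K*(-5) = -5*K)
y = 1/43 (y = 1/(38 + 5) = 1/43 ≈ 0.023256)
h = 145/3 (h = -⅔ + (6 + 1)² = -⅔ + 7² = -⅔ + 49 = 145/3 ≈ 48.333)
h*n(c(0)) + y = 145*(-5*0)/3 + 1/43 = (145/3)*0 + 1/43 = 0 + 1/43 = 1/43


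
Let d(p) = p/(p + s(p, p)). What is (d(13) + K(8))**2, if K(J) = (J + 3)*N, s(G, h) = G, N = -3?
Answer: 4225/4 ≈ 1056.3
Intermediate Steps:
K(J) = -9 - 3*J (K(J) = (J + 3)*(-3) = (3 + J)*(-3) = -9 - 3*J)
d(p) = 1/2 (d(p) = p/(p + p) = p/((2*p)) = (1/(2*p))*p = 1/2)
(d(13) + K(8))**2 = (1/2 + (-9 - 3*8))**2 = (1/2 + (-9 - 24))**2 = (1/2 - 33)**2 = (-65/2)**2 = 4225/4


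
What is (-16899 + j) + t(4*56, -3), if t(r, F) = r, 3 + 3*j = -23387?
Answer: -73415/3 ≈ -24472.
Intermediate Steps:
j = -23390/3 (j = -1 + (1/3)*(-23387) = -1 - 23387/3 = -23390/3 ≈ -7796.7)
(-16899 + j) + t(4*56, -3) = (-16899 - 23390/3) + 4*56 = -74087/3 + 224 = -73415/3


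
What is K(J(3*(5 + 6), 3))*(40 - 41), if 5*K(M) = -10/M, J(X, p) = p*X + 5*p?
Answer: 1/57 ≈ 0.017544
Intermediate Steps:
J(X, p) = 5*p + X*p (J(X, p) = X*p + 5*p = 5*p + X*p)
K(M) = -2/M (K(M) = (-10/M)/5 = -2/M)
K(J(3*(5 + 6), 3))*(40 - 41) = (-2*1/(3*(5 + 3*(5 + 6))))*(40 - 41) = -2*1/(3*(5 + 3*11))*(-1) = -2*1/(3*(5 + 33))*(-1) = -2/(3*38)*(-1) = -2/114*(-1) = -2*1/114*(-1) = -1/57*(-1) = 1/57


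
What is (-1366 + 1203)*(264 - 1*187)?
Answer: -12551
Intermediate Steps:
(-1366 + 1203)*(264 - 1*187) = -163*(264 - 187) = -163*77 = -12551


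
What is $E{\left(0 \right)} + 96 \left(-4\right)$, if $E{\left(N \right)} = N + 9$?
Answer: $-375$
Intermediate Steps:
$E{\left(N \right)} = 9 + N$
$E{\left(0 \right)} + 96 \left(-4\right) = \left(9 + 0\right) + 96 \left(-4\right) = 9 - 384 = -375$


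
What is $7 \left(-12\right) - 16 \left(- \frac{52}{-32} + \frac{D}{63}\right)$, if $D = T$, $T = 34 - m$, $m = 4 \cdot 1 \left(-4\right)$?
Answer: $- \frac{7730}{63} \approx -122.7$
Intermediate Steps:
$m = -16$ ($m = 4 \left(-4\right) = -16$)
$T = 50$ ($T = 34 - -16 = 34 + 16 = 50$)
$D = 50$
$7 \left(-12\right) - 16 \left(- \frac{52}{-32} + \frac{D}{63}\right) = 7 \left(-12\right) - 16 \left(- \frac{52}{-32} + \frac{50}{63}\right) = -84 - 16 \left(\left(-52\right) \left(- \frac{1}{32}\right) + 50 \cdot \frac{1}{63}\right) = -84 - 16 \left(\frac{13}{8} + \frac{50}{63}\right) = -84 - \frac{2438}{63} = - \frac{7730}{63}$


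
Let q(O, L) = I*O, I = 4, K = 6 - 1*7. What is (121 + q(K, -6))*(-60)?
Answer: -7020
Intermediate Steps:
K = -1 (K = 6 - 7 = -1)
q(O, L) = 4*O
(121 + q(K, -6))*(-60) = (121 + 4*(-1))*(-60) = (121 - 4)*(-60) = 117*(-60) = -7020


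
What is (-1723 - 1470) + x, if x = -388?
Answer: -3581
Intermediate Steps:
(-1723 - 1470) + x = (-1723 - 1470) - 388 = -3193 - 388 = -3581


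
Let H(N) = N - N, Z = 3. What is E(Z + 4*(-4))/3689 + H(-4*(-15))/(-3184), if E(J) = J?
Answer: -13/3689 ≈ -0.0035240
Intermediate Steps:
H(N) = 0
E(Z + 4*(-4))/3689 + H(-4*(-15))/(-3184) = (3 + 4*(-4))/3689 + 0/(-3184) = (3 - 16)*(1/3689) + 0*(-1/3184) = -13*1/3689 + 0 = -13/3689 + 0 = -13/3689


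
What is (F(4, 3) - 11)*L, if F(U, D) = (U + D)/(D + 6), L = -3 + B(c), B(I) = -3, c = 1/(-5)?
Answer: 184/3 ≈ 61.333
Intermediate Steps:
c = -⅕ (c = 1*(-⅕) = -⅕ ≈ -0.20000)
L = -6 (L = -3 - 3 = -6)
F(U, D) = (D + U)/(6 + D)
(F(4, 3) - 11)*L = ((3 + 4)/(6 + 3) - 11)*(-6) = (7/9 - 11)*(-6) = -92/9*(-6) = 184/3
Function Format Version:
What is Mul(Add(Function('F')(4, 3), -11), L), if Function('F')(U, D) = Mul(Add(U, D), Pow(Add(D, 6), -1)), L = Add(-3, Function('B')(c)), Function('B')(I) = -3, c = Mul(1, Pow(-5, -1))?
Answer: Rational(184, 3) ≈ 61.333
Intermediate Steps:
c = Rational(-1, 5) (c = Mul(1, Rational(-1, 5)) = Rational(-1, 5) ≈ -0.20000)
L = -6 (L = Add(-3, -3) = -6)
Function('F')(U, D) = Mul(Pow(Add(6, D), -1), Add(D, U)) (Function('F')(U, D) = Mul(Add(D, U), Pow(Add(6, D), -1)) = Mul(Pow(Add(6, D), -1), Add(D, U)))
Mul(Add(Function('F')(4, 3), -11), L) = Mul(Add(Mul(Pow(Add(6, 3), -1), Add(3, 4)), -11), -6) = Mul(Add(Mul(Pow(9, -1), 7), -11), -6) = Mul(Add(Mul(Rational(1, 9), 7), -11), -6) = Mul(Add(Rational(7, 9), -11), -6) = Mul(Rational(-92, 9), -6) = Rational(184, 3)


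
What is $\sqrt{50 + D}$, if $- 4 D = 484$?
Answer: $i \sqrt{71} \approx 8.4261 i$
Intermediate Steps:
$D = -121$ ($D = \left(- \frac{1}{4}\right) 484 = -121$)
$\sqrt{50 + D} = \sqrt{50 - 121} = \sqrt{-71} = i \sqrt{71}$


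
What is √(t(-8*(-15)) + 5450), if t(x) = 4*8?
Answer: √5482 ≈ 74.041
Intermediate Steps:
t(x) = 32
√(t(-8*(-15)) + 5450) = √(32 + 5450) = √5482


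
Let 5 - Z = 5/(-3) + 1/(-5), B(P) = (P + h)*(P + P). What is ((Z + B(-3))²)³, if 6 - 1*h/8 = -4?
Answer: 101246359687310420426089/11390625 ≈ 8.8886e+15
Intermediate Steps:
h = 80 (h = 48 - 8*(-4) = 48 + 32 = 80)
B(P) = 2*P*(80 + P) (B(P) = (P + 80)*(P + P) = (80 + P)*(2*P) = 2*P*(80 + P))
Z = 103/15 (Z = 5 - (5/(-3) + 1/(-5)) = 5 - (5*(-⅓) + 1*(-⅕)) = 5 - (-5/3 - ⅕) = 5 - 1*(-28/15) = 5 + 28/15 = 103/15 ≈ 6.8667)
((Z + B(-3))²)³ = ((103/15 + 2*(-3)*(80 - 3))²)³ = ((103/15 + 2*(-3)*77)²)³ = ((103/15 - 462)²)³ = ((-6827/15)²)³ = (46607929/225)³ = 101246359687310420426089/11390625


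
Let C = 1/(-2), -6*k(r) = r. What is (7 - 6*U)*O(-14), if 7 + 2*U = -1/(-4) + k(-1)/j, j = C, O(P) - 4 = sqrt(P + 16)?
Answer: 113 + 113*sqrt(2)/4 ≈ 152.95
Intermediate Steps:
k(r) = -r/6
O(P) = 4 + sqrt(16 + P) (O(P) = 4 + sqrt(P + 16) = 4 + sqrt(16 + P))
C = -1/2 (C = 1*(-1/2) = -1/2 ≈ -0.50000)
j = -1/2 ≈ -0.50000
U = -85/24 (U = -7/2 + (-1/(-4) + (-1/6*(-1))/(-1/2))/2 = -7/2 + (-1*(-1/4) + (1/6)*(-2))/2 = -7/2 + (1/4 - 1/3)/2 = -7/2 + (1/2)*(-1/12) = -7/2 - 1/24 = -85/24 ≈ -3.5417)
(7 - 6*U)*O(-14) = (7 - 6*(-85/24))*(4 + sqrt(16 - 14)) = (7 + 85/4)*(4 + sqrt(2)) = 113*(4 + sqrt(2))/4 = 113 + 113*sqrt(2)/4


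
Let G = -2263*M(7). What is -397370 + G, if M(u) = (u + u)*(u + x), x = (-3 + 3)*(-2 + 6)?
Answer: -619144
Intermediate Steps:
x = 0 (x = 0*4 = 0)
M(u) = 2*u**2 (M(u) = (u + u)*(u + 0) = (2*u)*u = 2*u**2)
G = -221774 (G = -4526*7**2 = -4526*49 = -2263*98 = -221774)
-397370 + G = -397370 - 221774 = -619144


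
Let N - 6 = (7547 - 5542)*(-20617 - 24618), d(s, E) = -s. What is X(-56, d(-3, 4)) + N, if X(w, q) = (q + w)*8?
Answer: -90696593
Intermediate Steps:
N = -90696169 (N = 6 + (7547 - 5542)*(-20617 - 24618) = 6 + 2005*(-45235) = 6 - 90696175 = -90696169)
X(w, q) = 8*q + 8*w
X(-56, d(-3, 4)) + N = (8*(-1*(-3)) + 8*(-56)) - 90696169 = (8*3 - 448) - 90696169 = (24 - 448) - 90696169 = -424 - 90696169 = -90696593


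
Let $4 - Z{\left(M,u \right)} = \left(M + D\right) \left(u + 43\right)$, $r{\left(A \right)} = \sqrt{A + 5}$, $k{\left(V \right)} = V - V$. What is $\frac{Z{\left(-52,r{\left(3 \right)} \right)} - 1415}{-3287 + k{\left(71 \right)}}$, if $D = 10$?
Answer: $- \frac{395}{3287} - \frac{84 \sqrt{2}}{3287} \approx -0.15631$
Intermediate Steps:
$k{\left(V \right)} = 0$
$r{\left(A \right)} = \sqrt{5 + A}$
$Z{\left(M,u \right)} = 4 - \left(10 + M\right) \left(43 + u\right)$ ($Z{\left(M,u \right)} = 4 - \left(M + 10\right) \left(u + 43\right) = 4 - \left(10 + M\right) \left(43 + u\right)$)
$\frac{Z{\left(-52,r{\left(3 \right)} \right)} - 1415}{-3287 + k{\left(71 \right)}} = \frac{\left(-426 - -2236 - 10 \sqrt{5 + 3} - - 52 \sqrt{5 + 3}\right) - 1415}{-3287 + 0} = \frac{\left(-426 + 2236 - 10 \sqrt{8} - - 52 \sqrt{8}\right) - 1415}{-3287} = \left(\left(-426 + 2236 - 10 \cdot 2 \sqrt{2} - - 52 \cdot 2 \sqrt{2}\right) - 1415\right) \left(- \frac{1}{3287}\right) = \left(\left(-426 + 2236 - 20 \sqrt{2} + 104 \sqrt{2}\right) - 1415\right) \left(- \frac{1}{3287}\right) = \left(\left(1810 + 84 \sqrt{2}\right) - 1415\right) \left(- \frac{1}{3287}\right) = \left(395 + 84 \sqrt{2}\right) \left(- \frac{1}{3287}\right) = - \frac{395}{3287} - \frac{84 \sqrt{2}}{3287}$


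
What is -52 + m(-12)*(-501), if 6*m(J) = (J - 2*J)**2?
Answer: -12076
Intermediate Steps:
m(J) = J**2/6 (m(J) = (J - 2*J)**2/6 = (-J)**2/6 = J**2/6)
-52 + m(-12)*(-501) = -52 + ((1/6)*(-12)**2)*(-501) = -52 + ((1/6)*144)*(-501) = -52 + 24*(-501) = -52 - 12024 = -12076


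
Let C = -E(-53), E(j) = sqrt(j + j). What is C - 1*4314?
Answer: -4314 - I*sqrt(106) ≈ -4314.0 - 10.296*I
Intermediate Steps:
E(j) = sqrt(2)*sqrt(j) (E(j) = sqrt(2*j) = sqrt(2)*sqrt(j))
C = -I*sqrt(106) (C = -sqrt(2)*sqrt(-53) = -sqrt(2)*I*sqrt(53) = -I*sqrt(106) ≈ -10.296*I)
C - 1*4314 = -I*sqrt(106) - 1*4314 = -I*sqrt(106) - 4314 = -4314 - I*sqrt(106)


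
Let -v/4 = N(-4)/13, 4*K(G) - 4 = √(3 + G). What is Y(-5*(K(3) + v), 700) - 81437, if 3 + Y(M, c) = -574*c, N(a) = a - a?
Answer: -483240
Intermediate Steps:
N(a) = 0
K(G) = 1 + √(3 + G)/4
v = 0 (v = -0/13 = -4*0 = 0)
Y(M, c) = -3 - 574*c
Y(-5*(K(3) + v), 700) - 81437 = (-3 - 574*700) - 81437 = (-3 - 401800) - 81437 = -401803 - 81437 = -483240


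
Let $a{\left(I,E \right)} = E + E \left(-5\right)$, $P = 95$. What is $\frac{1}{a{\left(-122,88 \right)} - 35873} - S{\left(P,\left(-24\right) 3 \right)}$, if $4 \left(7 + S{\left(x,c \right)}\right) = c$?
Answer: $\frac{905624}{36225} \approx 25.0$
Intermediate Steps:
$S{\left(x,c \right)} = -7 + \frac{c}{4}$
$a{\left(I,E \right)} = - 4 E$ ($a{\left(I,E \right)} = E - 5 E = - 4 E$)
$\frac{1}{a{\left(-122,88 \right)} - 35873} - S{\left(P,\left(-24\right) 3 \right)} = \frac{1}{\left(-4\right) 88 - 35873} - \left(-7 + \frac{\left(-24\right) 3}{4}\right) = \frac{1}{-352 - 35873} - \left(-7 + \frac{1}{4} \left(-72\right)\right) = \frac{1}{-36225} - \left(-7 - 18\right) = - \frac{1}{36225} - -25 = - \frac{1}{36225} + 25 = \frac{905624}{36225}$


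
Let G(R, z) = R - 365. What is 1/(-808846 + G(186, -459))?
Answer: -1/809025 ≈ -1.2361e-6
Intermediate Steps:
G(R, z) = -365 + R
1/(-808846 + G(186, -459)) = 1/(-808846 + (-365 + 186)) = 1/(-808846 - 179) = 1/(-809025) = -1/809025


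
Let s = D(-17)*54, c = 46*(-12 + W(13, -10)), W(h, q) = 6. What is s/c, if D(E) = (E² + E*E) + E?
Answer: -5049/46 ≈ -109.76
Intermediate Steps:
D(E) = E + 2*E² (D(E) = (E² + E²) + E = 2*E² + E = E + 2*E²)
c = -276 (c = 46*(-12 + 6) = 46*(-6) = -276)
s = 30294 (s = -17*(1 + 2*(-17))*54 = -17*(1 - 34)*54 = -17*(-33)*54 = 561*54 = 30294)
s/c = 30294/(-276) = 30294*(-1/276) = -5049/46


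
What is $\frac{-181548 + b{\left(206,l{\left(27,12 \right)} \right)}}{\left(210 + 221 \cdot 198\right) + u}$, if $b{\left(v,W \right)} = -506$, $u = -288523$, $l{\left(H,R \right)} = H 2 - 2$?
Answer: $\frac{182054}{244555} \approx 0.74443$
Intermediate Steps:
$l{\left(H,R \right)} = -2 + 2 H$ ($l{\left(H,R \right)} = 2 H - 2 = -2 + 2 H$)
$\frac{-181548 + b{\left(206,l{\left(27,12 \right)} \right)}}{\left(210 + 221 \cdot 198\right) + u} = \frac{-181548 - 506}{\left(210 + 221 \cdot 198\right) - 288523} = - \frac{182054}{\left(210 + 43758\right) - 288523} = - \frac{182054}{43968 - 288523} = - \frac{182054}{-244555} = \left(-182054\right) \left(- \frac{1}{244555}\right) = \frac{182054}{244555}$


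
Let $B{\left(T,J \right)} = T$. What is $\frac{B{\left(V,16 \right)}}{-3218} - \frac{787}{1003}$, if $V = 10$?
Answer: $- \frac{1271298}{1613827} \approx -0.78775$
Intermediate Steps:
$\frac{B{\left(V,16 \right)}}{-3218} - \frac{787}{1003} = \frac{10}{-3218} - \frac{787}{1003} = 10 \left(- \frac{1}{3218}\right) - \frac{787}{1003} = - \frac{5}{1609} - \frac{787}{1003} = - \frac{1271298}{1613827}$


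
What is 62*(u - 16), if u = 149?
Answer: 8246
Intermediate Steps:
62*(u - 16) = 62*(149 - 16) = 62*133 = 8246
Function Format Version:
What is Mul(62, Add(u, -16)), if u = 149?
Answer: 8246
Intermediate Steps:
Mul(62, Add(u, -16)) = Mul(62, Add(149, -16)) = Mul(62, 133) = 8246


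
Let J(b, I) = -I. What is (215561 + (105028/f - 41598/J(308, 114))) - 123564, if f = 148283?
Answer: 260220273440/2817377 ≈ 92363.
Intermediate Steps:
(215561 + (105028/f - 41598/J(308, 114))) - 123564 = (215561 + (105028/148283 - 41598/((-1*114)))) - 123564 = (215561 + (105028*(1/148283) - 41598/(-114))) - 123564 = (215561 + (105028/148283 - 41598*(-1/114))) - 123564 = (215561 + (105028/148283 + 6933/19)) - 123564 = (215561 + 1030041571/2817377) - 123564 = 608346645068/2817377 - 123564 = 260220273440/2817377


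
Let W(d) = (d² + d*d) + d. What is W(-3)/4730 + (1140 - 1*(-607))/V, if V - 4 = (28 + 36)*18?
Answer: 828065/546788 ≈ 1.5144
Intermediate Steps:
W(d) = d + 2*d² (W(d) = (d² + d²) + d = 2*d² + d = d + 2*d²)
V = 1156 (V = 4 + (28 + 36)*18 = 4 + 64*18 = 4 + 1152 = 1156)
W(-3)/4730 + (1140 - 1*(-607))/V = -3*(1 + 2*(-3))/4730 + (1140 - 1*(-607))/1156 = -3*(1 - 6)*(1/4730) + (1140 + 607)*(1/1156) = -3*(-5)*(1/4730) + 1747*(1/1156) = 15*(1/4730) + 1747/1156 = 3/946 + 1747/1156 = 828065/546788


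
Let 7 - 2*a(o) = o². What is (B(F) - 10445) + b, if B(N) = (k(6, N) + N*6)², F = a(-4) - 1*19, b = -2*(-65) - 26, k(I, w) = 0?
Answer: 9540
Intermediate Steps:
a(o) = 7/2 - o²/2
b = 104 (b = 130 - 26 = 104)
F = -47/2 (F = (7/2 - ½*(-4)²) - 1*19 = (7/2 - ½*16) - 19 = (7/2 - 8) - 19 = -9/2 - 19 = -47/2 ≈ -23.500)
B(N) = 36*N² (B(N) = (0 + N*6)² = (0 + 6*N)² = (6*N)² = 36*N²)
(B(F) - 10445) + b = (36*(-47/2)² - 10445) + 104 = (36*(2209/4) - 10445) + 104 = (19881 - 10445) + 104 = 9436 + 104 = 9540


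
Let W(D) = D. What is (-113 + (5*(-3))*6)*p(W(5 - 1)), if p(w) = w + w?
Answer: -1624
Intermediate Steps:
p(w) = 2*w
(-113 + (5*(-3))*6)*p(W(5 - 1)) = (-113 + (5*(-3))*6)*(2*(5 - 1)) = (-113 - 15*6)*(2*4) = (-113 - 90)*8 = -203*8 = -1624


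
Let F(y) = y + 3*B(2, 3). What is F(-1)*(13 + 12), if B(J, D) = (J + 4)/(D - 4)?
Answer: -475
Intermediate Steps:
B(J, D) = (4 + J)/(-4 + D)
F(y) = -18 + y (F(y) = y + 3*((4 + 2)/(-4 + 3)) = y + 3*(6/(-1)) = y + 3*(-1*6) = y + 3*(-6) = y - 18 = -18 + y)
F(-1)*(13 + 12) = (-18 - 1)*(13 + 12) = -19*25 = -475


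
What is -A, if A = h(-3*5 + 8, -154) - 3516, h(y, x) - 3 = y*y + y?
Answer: 3471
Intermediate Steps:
h(y, x) = 3 + y + y² (h(y, x) = 3 + (y*y + y) = 3 + (y² + y) = 3 + (y + y²) = 3 + y + y²)
A = -3471 (A = (3 + (-3*5 + 8) + (-3*5 + 8)²) - 3516 = (3 + (-15 + 8) + (-15 + 8)²) - 3516 = (3 - 7 + (-7)²) - 3516 = (3 - 7 + 49) - 3516 = 45 - 3516 = -3471)
-A = -1*(-3471) = 3471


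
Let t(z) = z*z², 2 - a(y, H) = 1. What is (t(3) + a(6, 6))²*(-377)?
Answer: -295568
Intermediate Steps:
a(y, H) = 1 (a(y, H) = 2 - 1*1 = 2 - 1 = 1)
t(z) = z³
(t(3) + a(6, 6))²*(-377) = (3³ + 1)²*(-377) = (27 + 1)²*(-377) = 28²*(-377) = 784*(-377) = -295568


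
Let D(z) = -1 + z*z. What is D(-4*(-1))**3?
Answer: 3375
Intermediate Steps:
D(z) = -1 + z**2
D(-4*(-1))**3 = (-1 + (-4*(-1))**2)**3 = (-1 + 4**2)**3 = (-1 + 16)**3 = 15**3 = 3375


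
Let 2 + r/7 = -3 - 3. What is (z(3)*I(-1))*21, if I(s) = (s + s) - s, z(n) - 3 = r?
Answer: 1113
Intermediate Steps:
r = -56 (r = -14 + 7*(-3 - 3) = -14 + 7*(-6) = -14 - 42 = -56)
z(n) = -53 (z(n) = 3 - 56 = -53)
I(s) = s (I(s) = 2*s - s = s)
(z(3)*I(-1))*21 = -53*(-1)*21 = 53*21 = 1113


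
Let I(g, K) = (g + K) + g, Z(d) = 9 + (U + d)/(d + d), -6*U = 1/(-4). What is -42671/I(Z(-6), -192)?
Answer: 6144624/24913 ≈ 246.64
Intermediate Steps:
U = 1/24 (U = -⅙/(-4) = -⅙*(-¼) = 1/24 ≈ 0.041667)
Z(d) = 9 + (1/24 + d)/(2*d) (Z(d) = 9 + (1/24 + d)/(d + d) = 9 + (1/24 + d)/((2*d)) = 9 + (1/24 + d)*(1/(2*d)) = 9 + (1/24 + d)/(2*d))
I(g, K) = K + 2*g (I(g, K) = (K + g) + g = K + 2*g)
-42671/I(Z(-6), -192) = -42671/(-192 + 2*((1/48)*(1 + 456*(-6))/(-6))) = -42671/(-192 + 2*((1/48)*(-⅙)*(1 - 2736))) = -42671/(-192 + 2*((1/48)*(-⅙)*(-2735))) = -42671/(-192 + 2*(2735/288)) = -42671/(-192 + 2735/144) = -42671/(-24913/144) = -42671*(-144/24913) = 6144624/24913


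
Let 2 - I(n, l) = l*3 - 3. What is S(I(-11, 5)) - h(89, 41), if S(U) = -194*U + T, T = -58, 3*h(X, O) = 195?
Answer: 1817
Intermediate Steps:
h(X, O) = 65 (h(X, O) = (⅓)*195 = 65)
I(n, l) = 5 - 3*l (I(n, l) = 2 - (l*3 - 3) = 2 - (3*l - 3) = 2 - (-3 + 3*l) = 2 + (3 - 3*l) = 5 - 3*l)
S(U) = -58 - 194*U (S(U) = -194*U - 58 = -58 - 194*U)
S(I(-11, 5)) - h(89, 41) = (-58 - 194*(5 - 3*5)) - 1*65 = (-58 - 194*(5 - 15)) - 65 = (-58 - 194*(-10)) - 65 = (-58 + 1940) - 65 = 1882 - 65 = 1817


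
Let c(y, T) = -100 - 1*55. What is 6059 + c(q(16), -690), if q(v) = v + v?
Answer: 5904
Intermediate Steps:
q(v) = 2*v
c(y, T) = -155 (c(y, T) = -100 - 55 = -155)
6059 + c(q(16), -690) = 6059 - 155 = 5904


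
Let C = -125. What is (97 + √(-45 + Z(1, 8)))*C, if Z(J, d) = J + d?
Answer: -12125 - 750*I ≈ -12125.0 - 750.0*I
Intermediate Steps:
(97 + √(-45 + Z(1, 8)))*C = (97 + √(-45 + (1 + 8)))*(-125) = (97 + √(-45 + 9))*(-125) = (97 + √(-36))*(-125) = (97 + 6*I)*(-125) = -12125 - 750*I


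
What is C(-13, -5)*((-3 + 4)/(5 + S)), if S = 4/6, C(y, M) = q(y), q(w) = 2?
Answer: 6/17 ≈ 0.35294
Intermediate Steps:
C(y, M) = 2
S = ⅔ (S = 4*(⅙) = ⅔ ≈ 0.66667)
C(-13, -5)*((-3 + 4)/(5 + S)) = 2*((-3 + 4)/(5 + ⅔)) = 2*(1/(17/3)) = 2*(1*(3/17)) = 2*(3/17) = 6/17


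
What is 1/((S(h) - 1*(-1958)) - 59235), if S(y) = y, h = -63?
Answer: -1/57340 ≈ -1.7440e-5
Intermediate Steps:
1/((S(h) - 1*(-1958)) - 59235) = 1/((-63 - 1*(-1958)) - 59235) = 1/((-63 + 1958) - 59235) = 1/(1895 - 59235) = 1/(-57340) = -1/57340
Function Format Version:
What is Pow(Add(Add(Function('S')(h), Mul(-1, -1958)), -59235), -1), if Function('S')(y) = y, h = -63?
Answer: Rational(-1, 57340) ≈ -1.7440e-5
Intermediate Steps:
Pow(Add(Add(Function('S')(h), Mul(-1, -1958)), -59235), -1) = Pow(Add(Add(-63, Mul(-1, -1958)), -59235), -1) = Pow(Add(Add(-63, 1958), -59235), -1) = Pow(Add(1895, -59235), -1) = Pow(-57340, -1) = Rational(-1, 57340)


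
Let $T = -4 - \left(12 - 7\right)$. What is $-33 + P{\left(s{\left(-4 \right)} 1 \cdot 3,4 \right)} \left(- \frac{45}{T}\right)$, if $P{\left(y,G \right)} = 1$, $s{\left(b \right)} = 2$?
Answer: $-28$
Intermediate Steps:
$T = -9$ ($T = -4 - 5 = -9$)
$-33 + P{\left(s{\left(-4 \right)} 1 \cdot 3,4 \right)} \left(- \frac{45}{T}\right) = -33 + 1 \left(- \frac{45}{-9}\right) = -33 + 1 \left(\left(-45\right) \left(- \frac{1}{9}\right)\right) = -33 + 1 \cdot 5 = -33 + 5 = -28$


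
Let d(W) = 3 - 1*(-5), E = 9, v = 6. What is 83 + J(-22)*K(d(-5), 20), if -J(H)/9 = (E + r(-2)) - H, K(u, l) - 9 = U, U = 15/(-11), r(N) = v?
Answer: -27059/11 ≈ -2459.9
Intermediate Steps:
r(N) = 6
d(W) = 8 (d(W) = 3 + 5 = 8)
U = -15/11 (U = 15*(-1/11) = -15/11 ≈ -1.3636)
K(u, l) = 84/11 (K(u, l) = 9 - 15/11 = 84/11)
J(H) = -135 + 9*H (J(H) = -9*((9 + 6) - H) = -9*(15 - H) = -135 + 9*H)
83 + J(-22)*K(d(-5), 20) = 83 + (-135 + 9*(-22))*(84/11) = 83 + (-135 - 198)*(84/11) = 83 - 333*84/11 = 83 - 27972/11 = -27059/11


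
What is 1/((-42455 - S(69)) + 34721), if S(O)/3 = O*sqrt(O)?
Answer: -2578/18952725 + 23*sqrt(69)/6317575 ≈ -0.00010578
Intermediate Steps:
S(O) = 3*O**(3/2) (S(O) = 3*(O*sqrt(O)) = 3*O**(3/2))
1/((-42455 - S(69)) + 34721) = 1/((-42455 - 3*69**(3/2)) + 34721) = 1/((-42455 - 3*69*sqrt(69)) + 34721) = 1/((-42455 - 207*sqrt(69)) + 34721) = 1/(-7734 - 207*sqrt(69))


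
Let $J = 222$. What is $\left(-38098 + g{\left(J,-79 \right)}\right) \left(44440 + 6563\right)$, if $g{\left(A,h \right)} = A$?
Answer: $-1931789628$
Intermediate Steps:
$\left(-38098 + g{\left(J,-79 \right)}\right) \left(44440 + 6563\right) = \left(-38098 + 222\right) \left(44440 + 6563\right) = \left(-37876\right) 51003 = -1931789628$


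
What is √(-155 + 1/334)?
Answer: I*√17290846/334 ≈ 12.45*I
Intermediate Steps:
√(-155 + 1/334) = √(-51769/334) = I*√17290846/334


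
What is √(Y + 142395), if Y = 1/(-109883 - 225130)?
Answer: √326153452228158/47859 ≈ 377.35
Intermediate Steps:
Y = -1/335013 (Y = 1/(-335013) = -1/335013 ≈ -2.9850e-6)
√(Y + 142395) = √(-1/335013 + 142395) = √(47704176134/335013) = √326153452228158/47859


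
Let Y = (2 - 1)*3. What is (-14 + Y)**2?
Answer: 121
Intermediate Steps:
Y = 3 (Y = 1*3 = 3)
(-14 + Y)**2 = (-14 + 3)**2 = (-11)**2 = 121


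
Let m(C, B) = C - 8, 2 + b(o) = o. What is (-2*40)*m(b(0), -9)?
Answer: 800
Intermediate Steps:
b(o) = -2 + o
m(C, B) = -8 + C
(-2*40)*m(b(0), -9) = (-2*40)*(-8 + (-2 + 0)) = -80*(-8 - 2) = -80*(-10) = 800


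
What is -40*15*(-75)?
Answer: 45000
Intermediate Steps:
-40*15*(-75) = -600*(-75) = 45000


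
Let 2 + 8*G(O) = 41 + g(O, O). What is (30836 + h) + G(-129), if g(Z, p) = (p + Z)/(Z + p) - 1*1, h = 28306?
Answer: 473175/8 ≈ 59147.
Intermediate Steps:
g(Z, p) = 0 (g(Z, p) = (Z + p)/(Z + p) - 1 = 1 - 1 = 0)
G(O) = 39/8 (G(O) = -¼ + (41 + 0)/8 = -¼ + (⅛)*41 = -¼ + 41/8 = 39/8)
(30836 + h) + G(-129) = (30836 + 28306) + 39/8 = 59142 + 39/8 = 473175/8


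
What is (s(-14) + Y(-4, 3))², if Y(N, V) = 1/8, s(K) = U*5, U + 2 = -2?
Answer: 25281/64 ≈ 395.02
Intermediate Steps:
U = -4 (U = -2 - 2 = -4)
s(K) = -20 (s(K) = -4*5 = -20)
Y(N, V) = ⅛
(s(-14) + Y(-4, 3))² = (-20 + ⅛)² = (-159/8)² = 25281/64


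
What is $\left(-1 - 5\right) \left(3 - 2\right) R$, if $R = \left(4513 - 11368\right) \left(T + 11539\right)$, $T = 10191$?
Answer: $893754900$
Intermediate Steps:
$R = -148959150$ ($R = \left(4513 - 11368\right) \left(10191 + 11539\right) = \left(-6855\right) 21730 = -148959150$)
$\left(-1 - 5\right) \left(3 - 2\right) R = \left(-1 - 5\right) \left(3 - 2\right) \left(-148959150\right) = \left(-6\right) 1 \left(-148959150\right) = \left(-6\right) \left(-148959150\right) = 893754900$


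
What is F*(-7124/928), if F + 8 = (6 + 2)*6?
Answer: -8905/29 ≈ -307.07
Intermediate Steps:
F = 40 (F = -8 + (6 + 2)*6 = -8 + 8*6 = -8 + 48 = 40)
F*(-7124/928) = 40*(-7124/928) = 40*(-7124*1/928) = 40*(-1781/232) = -8905/29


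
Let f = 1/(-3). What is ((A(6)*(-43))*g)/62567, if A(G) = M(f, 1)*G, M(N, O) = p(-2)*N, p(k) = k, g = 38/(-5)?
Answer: 344/16465 ≈ 0.020893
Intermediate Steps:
g = -38/5 (g = 38*(-1/5) = -38/5 ≈ -7.6000)
f = -1/3 ≈ -0.33333
M(N, O) = -2*N
A(G) = 2*G/3 (A(G) = (-2*(-1/3))*G = 2*G/3)
((A(6)*(-43))*g)/62567 = ((((2/3)*6)*(-43))*(-38/5))/62567 = ((4*(-43))*(-38/5))*(1/62567) = -172*(-38/5)*(1/62567) = (6536/5)*(1/62567) = 344/16465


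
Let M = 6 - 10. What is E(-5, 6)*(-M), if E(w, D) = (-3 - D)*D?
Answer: -216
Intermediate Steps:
E(w, D) = D*(-3 - D)
M = -4
E(-5, 6)*(-M) = (-1*6*(3 + 6))*(-1*(-4)) = -1*6*9*4 = -54*4 = -216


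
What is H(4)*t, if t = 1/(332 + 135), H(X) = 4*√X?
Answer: 8/467 ≈ 0.017131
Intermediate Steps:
t = 1/467 ≈ 0.0021413
H(4)*t = (4*√4)*(1/467) = (4*2)*(1/467) = 8*(1/467) = 8/467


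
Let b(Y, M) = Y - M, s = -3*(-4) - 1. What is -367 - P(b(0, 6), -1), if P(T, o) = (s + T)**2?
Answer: -392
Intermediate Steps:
s = 11 (s = 12 - 1 = 11)
P(T, o) = (11 + T)**2
-367 - P(b(0, 6), -1) = -367 - (11 + (0 - 1*6))**2 = -367 - (11 + (0 - 6))**2 = -367 - (11 - 6)**2 = -367 - 1*5**2 = -367 - 1*25 = -367 - 25 = -392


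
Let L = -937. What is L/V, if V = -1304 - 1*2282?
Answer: 937/3586 ≈ 0.26129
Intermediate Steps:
V = -3586 (V = -1304 - 2282 = -3586)
L/V = -937/(-3586) = -937*(-1/3586) = 937/3586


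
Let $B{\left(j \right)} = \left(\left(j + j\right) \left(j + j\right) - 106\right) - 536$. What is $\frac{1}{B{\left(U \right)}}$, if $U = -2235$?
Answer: $\frac{1}{19980258} \approx 5.0049 \cdot 10^{-8}$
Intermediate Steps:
$B{\left(j \right)} = -642 + 4 j^{2}$ ($B{\left(j \right)} = \left(2 j 2 j - 106\right) - 536 = \left(4 j^{2} - 106\right) - 536 = \left(-106 + 4 j^{2}\right) - 536 = -642 + 4 j^{2}$)
$\frac{1}{B{\left(U \right)}} = \frac{1}{-642 + 4 \left(-2235\right)^{2}} = \frac{1}{-642 + 4 \cdot 4995225} = \frac{1}{-642 + 19980900} = \frac{1}{19980258}$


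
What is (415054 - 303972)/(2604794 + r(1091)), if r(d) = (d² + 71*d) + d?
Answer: 111082/3873627 ≈ 0.028676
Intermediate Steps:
r(d) = d² + 72*d
(415054 - 303972)/(2604794 + r(1091)) = (415054 - 303972)/(2604794 + 1091*(72 + 1091)) = 111082/(2604794 + 1091*1163) = 111082/(2604794 + 1268833) = 111082/3873627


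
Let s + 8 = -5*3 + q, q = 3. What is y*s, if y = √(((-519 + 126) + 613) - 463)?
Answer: -180*I*√3 ≈ -311.77*I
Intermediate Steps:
s = -20 (s = -8 + (-5*3 + 3) = -8 + (-15 + 3) = -8 - 12 = -20)
y = 9*I*√3 (y = √((-393 + 613) - 463) = √(220 - 463) = √(-243) = 9*I*√3 ≈ 15.588*I)
y*s = (9*I*√3)*(-20) = -180*I*√3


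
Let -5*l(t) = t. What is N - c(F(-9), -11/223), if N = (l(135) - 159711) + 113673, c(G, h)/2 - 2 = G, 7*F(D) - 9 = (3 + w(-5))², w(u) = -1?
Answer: -322509/7 ≈ -46073.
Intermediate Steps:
l(t) = -t/5
F(D) = 13/7 (F(D) = 9/7 + (3 - 1)²/7 = 9/7 + (⅐)*2² = 9/7 + (⅐)*4 = 9/7 + 4/7 = 13/7)
c(G, h) = 4 + 2*G
N = -46065 (N = (-⅕*135 - 159711) + 113673 = (-27 - 159711) + 113673 = -159738 + 113673 = -46065)
N - c(F(-9), -11/223) = -46065 - (4 + 2*(13/7)) = -46065 - (4 + 26/7) = -46065 - 1*54/7 = -46065 - 54/7 = -322509/7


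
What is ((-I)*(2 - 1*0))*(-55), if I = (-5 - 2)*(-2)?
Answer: 1540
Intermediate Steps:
I = 14 (I = -7*(-2) = 14)
((-I)*(2 - 1*0))*(-55) = ((-1*14)*(2 - 1*0))*(-55) = -14*(2 + 0)*(-55) = -14*2*(-55) = -28*(-55) = 1540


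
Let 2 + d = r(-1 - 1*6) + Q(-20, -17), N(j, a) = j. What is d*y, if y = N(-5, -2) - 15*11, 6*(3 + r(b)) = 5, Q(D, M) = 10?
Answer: -2975/3 ≈ -991.67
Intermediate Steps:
r(b) = -13/6 (r(b) = -3 + (⅙)*5 = -3 + ⅚ = -13/6)
y = -170 (y = -5 - 15*11 = -5 - 165 = -170)
d = 35/6 (d = -2 + (-13/6 + 10) = -2 + 47/6 = 35/6 ≈ 5.8333)
d*y = (35/6)*(-170) = -2975/3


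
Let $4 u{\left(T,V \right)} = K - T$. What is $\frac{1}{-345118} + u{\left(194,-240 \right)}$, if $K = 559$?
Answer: $\frac{62984033}{690236} \approx 91.25$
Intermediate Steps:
$u{\left(T,V \right)} = \frac{559}{4} - \frac{T}{4}$ ($u{\left(T,V \right)} = \frac{559 - T}{4} = \frac{559}{4} - \frac{T}{4}$)
$\frac{1}{-345118} + u{\left(194,-240 \right)} = \frac{1}{-345118} + \left(\frac{559}{4} - \frac{97}{2}\right) = - \frac{1}{345118} + \left(\frac{559}{4} - \frac{97}{2}\right) = - \frac{1}{345118} + \frac{365}{4} = \frac{62984033}{690236}$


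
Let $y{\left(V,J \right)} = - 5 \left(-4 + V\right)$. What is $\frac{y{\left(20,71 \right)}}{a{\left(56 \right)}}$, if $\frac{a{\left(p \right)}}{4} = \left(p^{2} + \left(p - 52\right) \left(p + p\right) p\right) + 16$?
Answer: $- \frac{1}{1412} \approx -0.00070821$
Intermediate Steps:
$y{\left(V,J \right)} = 20 - 5 V$
$a{\left(p \right)} = 64 + 4 p^{2} + 8 p^{2} \left(-52 + p\right)$ ($a{\left(p \right)} = 4 \left(\left(p^{2} + \left(p - 52\right) \left(p + p\right) p\right) + 16\right) = 4 \left(\left(p^{2} + \left(-52 + p\right) 2 p p\right) + 16\right) = 4 \left(\left(p^{2} + 2 p \left(-52 + p\right) p\right) + 16\right) = 4 \left(\left(p^{2} + 2 p^{2} \left(-52 + p\right)\right) + 16\right) = 4 \left(16 + p^{2} + 2 p^{2} \left(-52 + p\right)\right) = 64 + 4 p^{2} + 8 p^{2} \left(-52 + p\right)$)
$\frac{y{\left(20,71 \right)}}{a{\left(56 \right)}} = \frac{20 - 100}{64 - 412 \cdot 56^{2} + 8 \cdot 56^{3}} = \frac{20 - 100}{64 - 1292032 + 8 \cdot 175616} = - \frac{80}{64 - 1292032 + 1404928} = - \frac{80}{112960} = \left(-80\right) \frac{1}{112960} = - \frac{1}{1412}$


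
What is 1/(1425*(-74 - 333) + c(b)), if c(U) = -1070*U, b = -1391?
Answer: 1/908395 ≈ 1.1008e-6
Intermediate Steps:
1/(1425*(-74 - 333) + c(b)) = 1/(1425*(-74 - 333) - 1070*(-1391)) = 1/(1425*(-407) + 1488370) = 1/(-579975 + 1488370) = 1/908395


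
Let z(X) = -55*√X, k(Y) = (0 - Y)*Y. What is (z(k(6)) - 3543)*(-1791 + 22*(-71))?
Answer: 11879679 + 1106490*I ≈ 1.188e+7 + 1.1065e+6*I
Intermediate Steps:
k(Y) = -Y² (k(Y) = (-Y)*Y = -Y²)
(z(k(6)) - 3543)*(-1791 + 22*(-71)) = (-55*6*I - 3543)*(-1791 + 22*(-71)) = (-55*6*I - 3543)*(-1791 - 1562) = (-330*I - 3543)*(-3353) = (-3543 - 330*I)*(-3353) = 11879679 + 1106490*I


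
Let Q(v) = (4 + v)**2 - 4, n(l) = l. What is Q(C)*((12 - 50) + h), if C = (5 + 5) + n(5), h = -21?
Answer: -21063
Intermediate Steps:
C = 15 (C = (5 + 5) + 5 = 10 + 5 = 15)
Q(v) = -4 + (4 + v)**2
Q(C)*((12 - 50) + h) = (-4 + (4 + 15)**2)*((12 - 50) - 21) = (-4 + 19**2)*(-38 - 21) = (-4 + 361)*(-59) = 357*(-59) = -21063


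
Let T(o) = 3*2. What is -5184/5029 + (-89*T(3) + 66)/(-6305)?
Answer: -2333196/2439065 ≈ -0.95659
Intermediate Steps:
T(o) = 6
-5184/5029 + (-89*T(3) + 66)/(-6305) = -5184/5029 + (-89*6 + 66)/(-6305) = -5184*1/5029 + (-534 + 66)*(-1/6305) = -5184/5029 - 468*(-1/6305) = -5184/5029 + 36/485 = -2333196/2439065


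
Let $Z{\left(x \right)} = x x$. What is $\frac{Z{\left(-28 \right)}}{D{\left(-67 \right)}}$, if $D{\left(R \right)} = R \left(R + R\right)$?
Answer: $\frac{392}{4489} \approx 0.087325$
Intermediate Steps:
$Z{\left(x \right)} = x^{2}$
$D{\left(R \right)} = 2 R^{2}$ ($D{\left(R \right)} = R 2 R = 2 R^{2}$)
$\frac{Z{\left(-28 \right)}}{D{\left(-67 \right)}} = \frac{\left(-28\right)^{2}}{2 \left(-67\right)^{2}} = \frac{784}{2 \cdot 4489} = \frac{784}{8978} = 784 \cdot \frac{1}{8978} = \frac{392}{4489}$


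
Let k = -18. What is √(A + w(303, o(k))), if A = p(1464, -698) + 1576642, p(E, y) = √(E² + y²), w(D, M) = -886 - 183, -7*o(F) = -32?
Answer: √(1575573 + 10*√26305) ≈ 1255.9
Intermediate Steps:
o(F) = 32/7 (o(F) = -⅐*(-32) = 32/7)
w(D, M) = -1069
A = 1576642 + 10*√26305 (A = √(1464² + (-698)²) + 1576642 = √(2143296 + 487204) + 1576642 = √2630500 + 1576642 = 10*√26305 + 1576642 = 1576642 + 10*√26305 ≈ 1.5783e+6)
√(A + w(303, o(k))) = √((1576642 + 10*√26305) - 1069) = √(1575573 + 10*√26305)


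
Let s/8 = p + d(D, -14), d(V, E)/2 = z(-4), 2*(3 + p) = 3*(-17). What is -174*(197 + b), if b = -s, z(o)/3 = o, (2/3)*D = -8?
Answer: -107358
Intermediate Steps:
p = -57/2 (p = -3 + (3*(-17))/2 = -3 + (1/2)*(-51) = -3 - 51/2 = -57/2 ≈ -28.500)
D = -12 (D = (3/2)*(-8) = -12)
z(o) = 3*o
d(V, E) = -24 (d(V, E) = 2*(3*(-4)) = 2*(-12) = -24)
s = -420 (s = 8*(-57/2 - 24) = 8*(-105/2) = -420)
b = 420 (b = -1*(-420) = 420)
-174*(197 + b) = -174*(197 + 420) = -174*617 = -107358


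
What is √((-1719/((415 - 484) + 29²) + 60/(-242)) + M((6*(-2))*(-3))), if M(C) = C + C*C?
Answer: 5*√958774785/4246 ≈ 36.463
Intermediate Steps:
M(C) = C + C²
√((-1719/((415 - 484) + 29²) + 60/(-242)) + M((6*(-2))*(-3))) = √((-1719/((415 - 484) + 29²) + 60/(-242)) + ((6*(-2))*(-3))*(1 + (6*(-2))*(-3))) = √((-1719/(-69 + 841) + 60*(-1/242)) + (-12*(-3))*(1 - 12*(-3))) = √((-1719/772 - 30/121) + 36*(1 + 36)) = √((-1719*1/772 - 30/121) + 36*37) = √((-1719/772 - 30/121) + 1332) = √(-231159/93412 + 1332) = √(124193625/93412) = 5*√958774785/4246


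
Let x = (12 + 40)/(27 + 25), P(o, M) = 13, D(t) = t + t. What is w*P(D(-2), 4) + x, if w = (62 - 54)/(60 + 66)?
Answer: 115/63 ≈ 1.8254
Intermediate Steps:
D(t) = 2*t
x = 1 (x = 52/52 = 52*(1/52) = 1)
w = 4/63 (w = 8/126 = 8*(1/126) = 4/63 ≈ 0.063492)
w*P(D(-2), 4) + x = (4/63)*13 + 1 = 52/63 + 1 = 115/63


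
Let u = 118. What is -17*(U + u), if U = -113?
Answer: -85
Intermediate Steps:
-17*(U + u) = -17*(-113 + 118) = -17*5 = -85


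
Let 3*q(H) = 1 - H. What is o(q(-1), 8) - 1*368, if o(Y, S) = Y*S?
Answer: -1088/3 ≈ -362.67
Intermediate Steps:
q(H) = 1/3 - H/3 (q(H) = (1 - H)/3 = 1/3 - H/3)
o(Y, S) = S*Y
o(q(-1), 8) - 1*368 = 8*(1/3 - 1/3*(-1)) - 1*368 = 8*(1/3 + 1/3) - 368 = 8*(2/3) - 368 = 16/3 - 368 = -1088/3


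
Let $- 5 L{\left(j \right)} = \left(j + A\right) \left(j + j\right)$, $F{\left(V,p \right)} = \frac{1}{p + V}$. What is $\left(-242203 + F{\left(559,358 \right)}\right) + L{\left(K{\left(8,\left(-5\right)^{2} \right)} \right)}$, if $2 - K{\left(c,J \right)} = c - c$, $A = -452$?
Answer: $- \frac{221770030}{917} \approx -2.4184 \cdot 10^{5}$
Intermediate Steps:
$F{\left(V,p \right)} = \frac{1}{V + p}$
$K{\left(c,J \right)} = 2$ ($K{\left(c,J \right)} = 2 - \left(c - c\right) = 2 - 0 = 2 + 0 = 2$)
$L{\left(j \right)} = - \frac{2 j \left(-452 + j\right)}{5}$ ($L{\left(j \right)} = - \frac{\left(j - 452\right) \left(j + j\right)}{5} = - \frac{\left(-452 + j\right) 2 j}{5} = - \frac{2 j \left(-452 + j\right)}{5}$)
$\left(-242203 + F{\left(559,358 \right)}\right) + L{\left(K{\left(8,\left(-5\right)^{2} \right)} \right)} = \left(-242203 + \frac{1}{559 + 358}\right) + \frac{2}{5} \cdot 2 \left(452 - 2\right) = \left(-242203 + \frac{1}{917}\right) + \frac{2}{5} \cdot 2 \left(452 - 2\right) = \left(-242203 + \frac{1}{917}\right) + \frac{2}{5} \cdot 2 \cdot 450 = - \frac{222100150}{917} + 360 = - \frac{221770030}{917}$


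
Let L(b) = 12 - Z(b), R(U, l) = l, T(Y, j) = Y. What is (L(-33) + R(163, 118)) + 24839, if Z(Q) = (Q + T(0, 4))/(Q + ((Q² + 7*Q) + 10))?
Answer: 20849148/835 ≈ 24969.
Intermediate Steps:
Z(Q) = Q/(10 + Q² + 8*Q) (Z(Q) = (Q + 0)/(Q + ((Q² + 7*Q) + 10)) = Q/(Q + (10 + Q² + 7*Q)) = Q/(10 + Q² + 8*Q))
L(b) = 12 - b/(10 + b² + 8*b)
(L(-33) + R(163, 118)) + 24839 = ((120 + 12*(-33)² + 95*(-33))/(10 + (-33)² + 8*(-33)) + 118) + 24839 = ((120 + 12*1089 - 3135)/(10 + 1089 - 264) + 118) + 24839 = ((120 + 13068 - 3135)/835 + 118) + 24839 = ((1/835)*10053 + 118) + 24839 = (10053/835 + 118) + 24839 = 108583/835 + 24839 = 20849148/835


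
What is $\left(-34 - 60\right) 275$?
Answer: $-25850$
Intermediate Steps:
$\left(-34 - 60\right) 275 = \left(-94\right) 275 = -25850$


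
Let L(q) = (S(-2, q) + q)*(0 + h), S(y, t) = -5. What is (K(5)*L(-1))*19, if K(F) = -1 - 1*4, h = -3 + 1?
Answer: -1140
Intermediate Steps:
h = -2
L(q) = 10 - 2*q (L(q) = (-5 + q)*(0 - 2) = (-5 + q)*(-2) = 10 - 2*q)
K(F) = -5 (K(F) = -1 - 4 = -5)
(K(5)*L(-1))*19 = -5*(10 - 2*(-1))*19 = -5*(10 + 2)*19 = -5*12*19 = -60*19 = -1140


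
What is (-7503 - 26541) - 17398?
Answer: -51442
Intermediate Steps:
(-7503 - 26541) - 17398 = -34044 - 17398 = -51442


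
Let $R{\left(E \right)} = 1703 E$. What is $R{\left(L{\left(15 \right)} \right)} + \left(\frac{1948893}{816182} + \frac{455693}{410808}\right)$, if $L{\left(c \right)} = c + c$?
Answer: $\frac{8565673932835355}{167647047528} \approx 51094.0$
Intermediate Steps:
$L{\left(c \right)} = 2 c$
$R{\left(L{\left(15 \right)} \right)} + \left(\frac{1948893}{816182} + \frac{455693}{410808}\right) = 1703 \cdot 2 \cdot 15 + \left(\frac{1948893}{816182} + \frac{455693}{410808}\right) = 1703 \cdot 30 + \left(1948893 \cdot \frac{1}{816182} + 455693 \cdot \frac{1}{410808}\right) = 51090 + \left(\frac{1948893}{816182} + \frac{455693}{410808}\right) = 51090 + \frac{586274629835}{167647047528} = \frac{8565673932835355}{167647047528}$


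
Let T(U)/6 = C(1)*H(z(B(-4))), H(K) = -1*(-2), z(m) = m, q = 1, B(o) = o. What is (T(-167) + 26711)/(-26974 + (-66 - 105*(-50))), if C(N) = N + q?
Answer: -5347/4358 ≈ -1.2269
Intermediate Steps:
C(N) = 1 + N (C(N) = N + 1 = 1 + N)
H(K) = 2
T(U) = 24 (T(U) = 6*((1 + 1)*2) = 6*(2*2) = 6*4 = 24)
(T(-167) + 26711)/(-26974 + (-66 - 105*(-50))) = (24 + 26711)/(-26974 + (-66 - 105*(-50))) = 26735/(-26974 + (-66 + 5250)) = 26735/(-26974 + 5184) = 26735/(-21790) = 26735*(-1/21790) = -5347/4358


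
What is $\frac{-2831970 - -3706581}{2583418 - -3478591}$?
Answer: $\frac{874611}{6062009} \approx 0.14428$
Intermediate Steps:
$\frac{-2831970 - -3706581}{2583418 - -3478591} = \frac{-2831970 + 3706581}{2583418 + 3478591} = \frac{874611}{6062009}$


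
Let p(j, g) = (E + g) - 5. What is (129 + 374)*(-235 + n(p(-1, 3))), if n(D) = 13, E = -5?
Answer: -111666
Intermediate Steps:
p(j, g) = -10 + g (p(j, g) = (-5 + g) - 5 = -10 + g)
(129 + 374)*(-235 + n(p(-1, 3))) = (129 + 374)*(-235 + 13) = 503*(-222) = -111666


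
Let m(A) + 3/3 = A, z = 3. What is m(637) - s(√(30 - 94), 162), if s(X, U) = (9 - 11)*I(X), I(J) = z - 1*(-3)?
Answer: 648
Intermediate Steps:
m(A) = -1 + A
I(J) = 6 (I(J) = 3 - 1*(-3) = 3 + 3 = 6)
s(X, U) = -12 (s(X, U) = (9 - 11)*6 = -2*6 = -12)
m(637) - s(√(30 - 94), 162) = (-1 + 637) - 1*(-12) = 636 + 12 = 648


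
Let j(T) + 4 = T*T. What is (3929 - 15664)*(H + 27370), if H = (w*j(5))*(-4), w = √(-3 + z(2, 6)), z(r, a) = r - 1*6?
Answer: -321186950 + 985740*I*√7 ≈ -3.2119e+8 + 2.608e+6*I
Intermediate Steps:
z(r, a) = -6 + r (z(r, a) = r - 6 = -6 + r)
j(T) = -4 + T² (j(T) = -4 + T*T = -4 + T²)
w = I*√7 (w = √(-3 + (-6 + 2)) = √(-3 - 4) = √(-7) = I*√7 ≈ 2.6458*I)
H = -84*I*√7 (H = ((I*√7)*(-4 + 5²))*(-4) = ((I*√7)*(-4 + 25))*(-4) = ((I*√7)*21)*(-4) = (21*I*√7)*(-4) = -84*I*√7 ≈ -222.24*I)
(3929 - 15664)*(H + 27370) = (3929 - 15664)*(-84*I*√7 + 27370) = -11735*(27370 - 84*I*√7) = -321186950 + 985740*I*√7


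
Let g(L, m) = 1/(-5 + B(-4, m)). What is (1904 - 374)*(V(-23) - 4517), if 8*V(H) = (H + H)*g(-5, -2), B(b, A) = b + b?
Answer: -179668665/26 ≈ -6.9103e+6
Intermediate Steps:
B(b, A) = 2*b
g(L, m) = -1/13 (g(L, m) = 1/(-5 + 2*(-4)) = 1/(-5 - 8) = 1/(-13) = -1/13)
V(H) = -H/52 (V(H) = ((H + H)*(-1/13))/8 = ((2*H)*(-1/13))/8 = (-2*H/13)/8 = -H/52)
(1904 - 374)*(V(-23) - 4517) = (1904 - 374)*(-1/52*(-23) - 4517) = 1530*(23/52 - 4517) = 1530*(-234861/52) = -179668665/26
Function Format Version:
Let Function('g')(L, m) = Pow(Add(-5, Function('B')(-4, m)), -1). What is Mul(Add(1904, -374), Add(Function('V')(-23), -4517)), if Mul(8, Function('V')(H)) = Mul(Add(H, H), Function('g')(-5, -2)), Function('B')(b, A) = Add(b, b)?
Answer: Rational(-179668665, 26) ≈ -6.9103e+6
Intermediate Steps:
Function('B')(b, A) = Mul(2, b)
Function('g')(L, m) = Rational(-1, 13) (Function('g')(L, m) = Pow(Add(-5, Mul(2, -4)), -1) = Pow(Add(-5, -8), -1) = Pow(-13, -1) = Rational(-1, 13))
Function('V')(H) = Mul(Rational(-1, 52), H) (Function('V')(H) = Mul(Rational(1, 8), Mul(Add(H, H), Rational(-1, 13))) = Mul(Rational(1, 8), Mul(Mul(2, H), Rational(-1, 13))) = Mul(Rational(1, 8), Mul(Rational(-2, 13), H)) = Mul(Rational(-1, 52), H))
Mul(Add(1904, -374), Add(Function('V')(-23), -4517)) = Mul(Add(1904, -374), Add(Mul(Rational(-1, 52), -23), -4517)) = Mul(1530, Add(Rational(23, 52), -4517)) = Mul(1530, Rational(-234861, 52)) = Rational(-179668665, 26)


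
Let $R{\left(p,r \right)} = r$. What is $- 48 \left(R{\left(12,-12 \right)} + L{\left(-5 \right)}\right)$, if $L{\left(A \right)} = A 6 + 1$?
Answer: $1968$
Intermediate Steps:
$L{\left(A \right)} = 1 + 6 A$ ($L{\left(A \right)} = 6 A + 1 = 1 + 6 A$)
$- 48 \left(R{\left(12,-12 \right)} + L{\left(-5 \right)}\right) = - 48 \left(-12 + \left(1 + 6 \left(-5\right)\right)\right) = - 48 \left(-12 + \left(1 - 30\right)\right) = - 48 \left(-12 - 29\right) = \left(-48\right) \left(-41\right) = 1968$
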